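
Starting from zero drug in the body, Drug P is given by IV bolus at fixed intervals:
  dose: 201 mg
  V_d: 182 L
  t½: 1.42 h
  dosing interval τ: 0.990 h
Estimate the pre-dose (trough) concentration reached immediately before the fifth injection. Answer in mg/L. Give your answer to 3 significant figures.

C₀ per dose = Dose / Vd = 201 / 182 = 1.104 mg/L
k = ln2 / t½ = 0.693147 / 1.42 = 0.4881 h⁻¹
Fraction remaining after one interval: r = e^(−kτ) = e^(−0.4881 × 0.990) = 0.6168
Before dose 5, 4 doses have been given (aged 1τ, 2τ, 3τ, 4τ).
C_trough = C₀ × (r + r² + … + r^4) = C₀ × r(1−r^4)/(1−r)
        = 1.104 × 0.6168 × (1 − 0.1447) / (1 − 0.6168) = 1.520 mg/L

1.52 mg/L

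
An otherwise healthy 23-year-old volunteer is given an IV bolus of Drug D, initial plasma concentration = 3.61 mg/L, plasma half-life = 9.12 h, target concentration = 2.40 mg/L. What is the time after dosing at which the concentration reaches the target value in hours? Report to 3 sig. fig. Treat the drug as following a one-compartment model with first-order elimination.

5.37 h

k = ln2 / t½ = 0.693147 / 9.12 = 0.07600 h⁻¹
t = ln(C₀ / C) / k = ln(3.610 / 2.40) / 0.07600
  = ln(1.504) / 0.07600 = 0.4081 / 0.07600 = 5.370 h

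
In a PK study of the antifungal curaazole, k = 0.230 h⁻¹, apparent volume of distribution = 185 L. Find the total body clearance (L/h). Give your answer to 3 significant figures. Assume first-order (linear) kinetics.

CL = k × Vd = 0.230 × 185 = 42.55 L/h

42.6 L/h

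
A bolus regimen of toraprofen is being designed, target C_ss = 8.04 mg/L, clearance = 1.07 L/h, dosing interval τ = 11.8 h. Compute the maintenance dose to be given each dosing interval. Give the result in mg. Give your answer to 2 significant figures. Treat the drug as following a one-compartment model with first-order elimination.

At steady state, Dose/τ = Css × CL.
Dose = Css × CL × τ = 8.04 × 1.070 × 11.8 = 101.5 mg

100 mg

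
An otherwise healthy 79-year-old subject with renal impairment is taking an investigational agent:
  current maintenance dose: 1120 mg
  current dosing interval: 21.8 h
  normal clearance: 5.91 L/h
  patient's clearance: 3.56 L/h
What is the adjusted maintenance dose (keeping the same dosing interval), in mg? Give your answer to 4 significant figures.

To keep the same average steady-state level, dosing rate must scale with clearance.
CL ratio = 3.56 / 5.91 = 0.6024
New dose (same interval) = 1120 × 0.6024 = 674.7 mg

674.7 mg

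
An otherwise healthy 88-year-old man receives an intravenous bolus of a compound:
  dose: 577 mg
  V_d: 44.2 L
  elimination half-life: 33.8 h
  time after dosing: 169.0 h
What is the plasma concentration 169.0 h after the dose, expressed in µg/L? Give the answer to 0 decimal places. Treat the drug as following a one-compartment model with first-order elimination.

C₀ = Dose / Vd = 577.0 / 44.2 = 13.05 mg/L
k = ln2 / t½ = 0.693147 / 33.8 = 0.02051 h⁻¹
t / t½ = 169.0 / 33.8 = 5 half-lives
C = C₀ × (1/2)^5 = 13.05 × 0.03125 = 0.4078 mg/L
Convert: 0.4078 mg/L × 1000 = 407.8 µg/L

408 µg/L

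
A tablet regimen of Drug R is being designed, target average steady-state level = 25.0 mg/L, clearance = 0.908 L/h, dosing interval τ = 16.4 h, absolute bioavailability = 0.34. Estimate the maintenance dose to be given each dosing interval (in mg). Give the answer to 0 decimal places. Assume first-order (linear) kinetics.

1095 mg

At steady state, F × (Dose/τ) = Css × CL.
Dose = Css × CL × τ / F = 25.0 × 0.9080 × 16.4 / 0.34 = 1095 mg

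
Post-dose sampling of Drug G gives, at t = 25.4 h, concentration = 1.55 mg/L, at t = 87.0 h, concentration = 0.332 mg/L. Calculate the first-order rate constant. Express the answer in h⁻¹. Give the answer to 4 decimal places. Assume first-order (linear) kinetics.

k = ln(C₁/C₂) / (t₂ − t₁) = ln(1.55/0.332) / (87.0 − 25.4)
  = 1.541 / 61.60 = 0.02502 h⁻¹

0.0250 h⁻¹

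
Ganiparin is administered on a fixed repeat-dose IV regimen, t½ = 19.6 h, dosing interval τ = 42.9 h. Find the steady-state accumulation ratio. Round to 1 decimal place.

1.3

k = ln2 / t½ = 0.693147 / 19.6 = 0.03536 h⁻¹
e^(−kτ) = e^(−0.03536 × 42.9) = 0.2194
Accumulation ratio R = 1 / (1 − e^(−kτ)) = 1 / (1 − 0.2194) = 1.281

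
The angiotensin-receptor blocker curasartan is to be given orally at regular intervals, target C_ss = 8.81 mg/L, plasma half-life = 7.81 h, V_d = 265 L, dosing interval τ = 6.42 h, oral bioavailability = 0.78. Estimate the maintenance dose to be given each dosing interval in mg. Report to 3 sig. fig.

1710 mg

k = ln2 / t½ = 0.693147 / 7.81 = 0.08875 h⁻¹
CL = k × Vd = 0.08875 × 265 = 23.52 L/h
At steady state, F × (Dose/τ) = Css × CL.
Dose = Css × CL × τ / F = 8.81 × 23.52 × 6.42 / 0.78 = 1706 mg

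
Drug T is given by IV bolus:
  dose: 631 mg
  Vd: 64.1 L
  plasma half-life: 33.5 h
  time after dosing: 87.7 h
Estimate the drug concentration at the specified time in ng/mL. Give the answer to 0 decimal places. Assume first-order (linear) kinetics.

1604 ng/mL

C₀ = Dose / Vd = 631.0 / 64.1 = 9.844 mg/L
k = ln2 / t½ = 0.693147 / 33.5 = 0.02069 h⁻¹
C = C₀ · e^(−k·t) = 9.844 × e^(−0.02069 × 87.7)
  = 9.844 × 0.1629 = 1.604 mg/L
Convert: 1.604 mg/L × 1000 = 1604 ng/mL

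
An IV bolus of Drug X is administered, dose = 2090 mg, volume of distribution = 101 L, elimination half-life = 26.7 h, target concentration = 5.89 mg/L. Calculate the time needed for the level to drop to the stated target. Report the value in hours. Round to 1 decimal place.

48.4 h

C₀ = Dose / Vd = 2090 / 101 = 20.69 mg/L
k = ln2 / t½ = 0.693147 / 26.7 = 0.02596 h⁻¹
t = ln(C₀ / C) / k = ln(20.69 / 5.89) / 0.02596
  = ln(3.513) / 0.02596 = 1.256 / 0.02596 = 48.38 h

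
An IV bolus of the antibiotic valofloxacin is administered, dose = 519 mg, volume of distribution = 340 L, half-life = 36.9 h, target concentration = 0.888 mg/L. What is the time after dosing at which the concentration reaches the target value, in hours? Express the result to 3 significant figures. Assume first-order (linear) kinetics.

C₀ = Dose / Vd = 519.0 / 340 = 1.526 mg/L
k = ln2 / t½ = 0.693147 / 36.9 = 0.01878 h⁻¹
t = ln(C₀ / C) / k = ln(1.526 / 0.888) / 0.01878
  = ln(1.718) / 0.01878 = 0.5412 / 0.01878 = 28.82 h

28.8 h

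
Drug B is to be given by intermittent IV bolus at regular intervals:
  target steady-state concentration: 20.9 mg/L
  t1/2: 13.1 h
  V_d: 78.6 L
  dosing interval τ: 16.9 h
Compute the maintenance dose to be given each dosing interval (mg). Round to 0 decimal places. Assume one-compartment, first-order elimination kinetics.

k = ln2 / t½ = 0.693147 / 13.1 = 0.05291 h⁻¹
CL = k × Vd = 0.05291 × 78.6 = 4.159 L/h
At steady state, Dose/τ = Css × CL.
Dose = Css × CL × τ = 20.9 × 4.159 × 16.9 = 1469 mg

1469 mg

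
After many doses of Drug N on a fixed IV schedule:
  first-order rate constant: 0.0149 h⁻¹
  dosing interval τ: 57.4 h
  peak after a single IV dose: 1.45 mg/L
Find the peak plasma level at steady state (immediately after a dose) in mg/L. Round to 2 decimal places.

e^(−kτ) = e^(−0.01490 × 57.4) = 0.4252
Accumulation ratio R = 1 / (1 − e^(−kτ)) = 1 / (1 − 0.4252) = 1.740
Steady-state peak = C₀ × R = 1.45 × 1.740 = 2.523 mg/L

2.52 mg/L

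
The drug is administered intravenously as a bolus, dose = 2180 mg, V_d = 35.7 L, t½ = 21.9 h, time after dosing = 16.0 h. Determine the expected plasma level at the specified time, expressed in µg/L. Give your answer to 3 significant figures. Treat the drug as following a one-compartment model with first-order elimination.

C₀ = Dose / Vd = 2180 / 35.7 = 61.06 mg/L
k = ln2 / t½ = 0.693147 / 21.9 = 0.03165 h⁻¹
C = C₀ · e^(−k·t) = 61.06 × e^(−0.03165 × 16.0)
  = 61.06 × 0.6027 = 36.80 mg/L
Convert: 36.80 mg/L × 1000 = 36800 µg/L

36800 µg/L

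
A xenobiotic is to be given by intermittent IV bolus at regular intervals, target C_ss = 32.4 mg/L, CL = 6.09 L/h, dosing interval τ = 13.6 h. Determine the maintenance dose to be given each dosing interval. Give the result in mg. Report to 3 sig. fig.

2680 mg

At steady state, Dose/τ = Css × CL.
Dose = Css × CL × τ = 32.4 × 6.090 × 13.6 = 2683 mg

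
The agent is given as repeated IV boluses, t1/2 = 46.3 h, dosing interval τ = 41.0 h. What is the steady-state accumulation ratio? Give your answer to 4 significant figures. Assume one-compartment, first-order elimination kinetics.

k = ln2 / t½ = 0.693147 / 46.3 = 0.01497 h⁻¹
e^(−kτ) = e^(−0.01497 × 41.0) = 0.5413
Accumulation ratio R = 1 / (1 − e^(−kτ)) = 1 / (1 − 0.5413) = 2.180

2.180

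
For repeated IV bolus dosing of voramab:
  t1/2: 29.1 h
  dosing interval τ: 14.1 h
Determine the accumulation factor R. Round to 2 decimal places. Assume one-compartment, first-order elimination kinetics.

3.51

k = ln2 / t½ = 0.693147 / 29.1 = 0.02382 h⁻¹
e^(−kτ) = e^(−0.02382 × 14.1) = 0.7147
Accumulation ratio R = 1 / (1 − e^(−kτ)) = 1 / (1 − 0.7147) = 3.505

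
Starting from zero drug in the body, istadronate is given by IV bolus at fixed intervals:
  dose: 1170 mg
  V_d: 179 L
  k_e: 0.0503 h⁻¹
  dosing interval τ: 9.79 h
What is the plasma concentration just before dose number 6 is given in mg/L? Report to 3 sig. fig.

C₀ per dose = Dose / Vd = 1170 / 179 = 6.536 mg/L
Fraction remaining after one interval: r = e^(−kτ) = e^(−0.05030 × 9.79) = 0.6111
Before dose 6, 5 doses have been given (aged 1τ, 2τ, 3τ, 4τ, 5τ).
C_trough = C₀ × (r + r² + … + r^5) = C₀ × r(1−r^5)/(1−r)
        = 6.536 × 0.6111 × (1 − 0.08522) / (1 − 0.6111) = 9.395 mg/L

9.40 mg/L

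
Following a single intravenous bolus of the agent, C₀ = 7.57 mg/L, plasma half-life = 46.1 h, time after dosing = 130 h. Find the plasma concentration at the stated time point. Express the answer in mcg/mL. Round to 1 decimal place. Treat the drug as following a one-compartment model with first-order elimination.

k = ln2 / t½ = 0.693147 / 46.1 = 0.01504 h⁻¹
C = C₀ · e^(−k·t) = 7.570 × e^(−0.01504 × 130)
  = 7.570 × 0.1415 = 1.071 mg/L
(1.071 mg/L = 1.071 mcg/mL)

1.1 mcg/mL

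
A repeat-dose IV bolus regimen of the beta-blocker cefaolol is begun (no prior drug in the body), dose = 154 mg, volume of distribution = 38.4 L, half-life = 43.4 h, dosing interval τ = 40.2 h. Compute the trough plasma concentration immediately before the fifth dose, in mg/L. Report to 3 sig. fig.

C₀ per dose = Dose / Vd = 154 / 38.4 = 4.010 mg/L
k = ln2 / t½ = 0.693147 / 43.4 = 0.01597 h⁻¹
Fraction remaining after one interval: r = e^(−kτ) = e^(−0.01597 × 40.2) = 0.5262
Before dose 5, 4 doses have been given (aged 1τ, 2τ, 3τ, 4τ).
C_trough = C₀ × (r + r² + … + r^4) = C₀ × r(1−r^4)/(1−r)
        = 4.010 × 0.5262 × (1 − 0.07667) / (1 − 0.5262) = 4.112 mg/L

4.11 mg/L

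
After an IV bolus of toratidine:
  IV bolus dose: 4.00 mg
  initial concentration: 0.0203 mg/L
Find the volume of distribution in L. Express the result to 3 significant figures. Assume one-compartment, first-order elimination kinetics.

197 L

Vd = Dose / C₀ = 4.000 / 0.0203 = 197.0 L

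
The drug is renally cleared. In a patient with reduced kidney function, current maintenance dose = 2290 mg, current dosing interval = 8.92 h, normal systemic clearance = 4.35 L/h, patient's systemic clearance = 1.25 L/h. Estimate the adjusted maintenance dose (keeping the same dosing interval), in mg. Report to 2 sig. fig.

To keep the same average steady-state level, dosing rate must scale with clearance.
CL ratio = 1.25 / 4.35 = 0.2874
New dose (same interval) = 2290 × 0.2874 = 658.1 mg

660 mg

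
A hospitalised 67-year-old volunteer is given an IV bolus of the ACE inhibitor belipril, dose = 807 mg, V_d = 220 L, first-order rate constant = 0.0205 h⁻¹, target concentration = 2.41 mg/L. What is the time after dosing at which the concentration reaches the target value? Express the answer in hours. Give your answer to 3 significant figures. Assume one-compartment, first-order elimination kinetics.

20.5 h

C₀ = Dose / Vd = 807.0 / 220 = 3.668 mg/L
t = ln(C₀ / C) / k = ln(3.668 / 2.41) / 0.02050
  = ln(1.522) / 0.02050 = 0.4200 / 0.02050 = 20.49 h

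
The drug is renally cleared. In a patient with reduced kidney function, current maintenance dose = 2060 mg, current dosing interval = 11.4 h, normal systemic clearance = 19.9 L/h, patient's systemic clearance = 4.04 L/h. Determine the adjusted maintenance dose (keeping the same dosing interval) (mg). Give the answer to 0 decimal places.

To keep the same average steady-state level, dosing rate must scale with clearance.
CL ratio = 4.04 / 19.9 = 0.2030
New dose (same interval) = 2060 × 0.2030 = 418.2 mg

418 mg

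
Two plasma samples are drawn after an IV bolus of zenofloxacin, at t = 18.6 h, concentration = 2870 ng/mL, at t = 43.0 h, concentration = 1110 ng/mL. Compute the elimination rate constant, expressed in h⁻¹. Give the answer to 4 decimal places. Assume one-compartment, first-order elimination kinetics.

k = ln(C₁/C₂) / (t₂ − t₁) = ln(2870/1110) / (43.0 − 18.6)
  = 0.9500 / 24.40 = 0.03893 h⁻¹

0.0389 h⁻¹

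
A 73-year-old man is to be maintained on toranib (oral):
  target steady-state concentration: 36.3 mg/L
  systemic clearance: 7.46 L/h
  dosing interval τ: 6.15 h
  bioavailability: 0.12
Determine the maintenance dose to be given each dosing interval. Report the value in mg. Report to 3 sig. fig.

At steady state, F × (Dose/τ) = Css × CL.
Dose = Css × CL × τ / F = 36.3 × 7.460 × 6.15 / 0.12 = 13880 mg

13900 mg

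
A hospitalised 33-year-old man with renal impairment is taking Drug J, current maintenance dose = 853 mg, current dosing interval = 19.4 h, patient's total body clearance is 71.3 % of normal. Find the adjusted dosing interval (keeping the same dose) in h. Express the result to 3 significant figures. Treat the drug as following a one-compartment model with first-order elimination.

27.2 h

To keep the same average steady-state level, dosing rate must scale with clearance.
CL ratio = 71.3 / 100 = 0.7130
New interval (same dose) = 19.4 / 0.7130 = 27.21 h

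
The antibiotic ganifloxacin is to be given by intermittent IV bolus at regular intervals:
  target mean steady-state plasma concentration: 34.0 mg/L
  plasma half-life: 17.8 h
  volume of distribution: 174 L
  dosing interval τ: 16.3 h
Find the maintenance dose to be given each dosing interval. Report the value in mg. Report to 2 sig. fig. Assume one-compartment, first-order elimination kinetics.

3800 mg

k = ln2 / t½ = 0.693147 / 17.8 = 0.03894 h⁻¹
CL = k × Vd = 0.03894 × 174 = 6.776 L/h
At steady state, Dose/τ = Css × CL.
Dose = Css × CL × τ = 34.0 × 6.776 × 16.3 = 3755 mg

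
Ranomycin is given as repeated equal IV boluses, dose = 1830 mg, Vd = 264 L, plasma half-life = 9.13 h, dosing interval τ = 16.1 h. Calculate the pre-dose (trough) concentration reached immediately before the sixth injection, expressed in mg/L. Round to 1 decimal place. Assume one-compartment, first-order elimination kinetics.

2.9 mg/L

C₀ per dose = Dose / Vd = 1830 / 264 = 6.932 mg/L
k = ln2 / t½ = 0.693147 / 9.13 = 0.07592 h⁻¹
Fraction remaining after one interval: r = e^(−kτ) = e^(−0.07592 × 16.1) = 0.2945
Before dose 6, 5 doses have been given (aged 1τ, 2τ, 3τ, 4τ, 5τ).
C_trough = C₀ × (r + r² + … + r^5) = C₀ × r(1−r^5)/(1−r)
        = 6.932 × 0.2945 × (1 − 0.002215) / (1 − 0.2945) = 2.887 mg/L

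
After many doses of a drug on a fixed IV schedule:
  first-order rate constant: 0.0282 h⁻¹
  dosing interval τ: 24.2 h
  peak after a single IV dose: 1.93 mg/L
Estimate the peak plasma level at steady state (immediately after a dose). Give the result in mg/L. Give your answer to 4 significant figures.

e^(−kτ) = e^(−0.02820 × 24.2) = 0.5054
Accumulation ratio R = 1 / (1 − e^(−kτ)) = 1 / (1 − 0.5054) = 2.022
Steady-state peak = C₀ × R = 1.93 × 2.022 = 3.902 mg/L

3.902 mg/L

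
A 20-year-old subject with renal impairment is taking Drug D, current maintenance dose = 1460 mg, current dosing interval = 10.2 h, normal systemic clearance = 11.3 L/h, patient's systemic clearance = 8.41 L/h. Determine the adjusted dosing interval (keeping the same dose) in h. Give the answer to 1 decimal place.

13.7 h

To keep the same average steady-state level, dosing rate must scale with clearance.
CL ratio = 8.41 / 11.3 = 0.7442
New interval (same dose) = 10.2 / 0.7442 = 13.71 h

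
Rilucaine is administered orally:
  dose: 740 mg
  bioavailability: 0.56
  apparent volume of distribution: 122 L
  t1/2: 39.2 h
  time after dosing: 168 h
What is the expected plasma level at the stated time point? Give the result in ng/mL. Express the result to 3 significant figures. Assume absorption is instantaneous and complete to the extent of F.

174 ng/mL

Amount reaching circulation = F × Dose = 0.56 × 740.0 = 414.4 mg
C₀ = F·Dose / Vd = 414.4 / 122 = 3.397 mg/L
k = ln2 / t½ = 0.693147 / 39.2 = 0.01768 h⁻¹
C = C₀ · e^(−k·t) = 3.397 × e^(−0.01768 × 168)
  = 3.397 × 0.05129 = 0.1742 mg/L
Convert: 0.1742 mg/L × 1000 = 174.2 ng/mL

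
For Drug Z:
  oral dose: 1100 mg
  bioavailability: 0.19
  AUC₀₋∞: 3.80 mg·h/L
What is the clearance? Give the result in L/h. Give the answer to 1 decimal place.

CL = F·Dose / AUC = 0.19 × 1100 / 3.80 = 55.00 L/h

55.0 L/h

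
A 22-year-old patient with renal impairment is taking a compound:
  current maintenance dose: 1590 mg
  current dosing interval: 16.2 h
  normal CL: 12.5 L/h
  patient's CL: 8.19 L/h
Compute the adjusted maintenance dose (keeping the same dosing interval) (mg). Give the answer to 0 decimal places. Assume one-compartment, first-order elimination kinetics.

1042 mg

To keep the same average steady-state level, dosing rate must scale with clearance.
CL ratio = 8.19 / 12.5 = 0.6552
New dose (same interval) = 1590 × 0.6552 = 1042 mg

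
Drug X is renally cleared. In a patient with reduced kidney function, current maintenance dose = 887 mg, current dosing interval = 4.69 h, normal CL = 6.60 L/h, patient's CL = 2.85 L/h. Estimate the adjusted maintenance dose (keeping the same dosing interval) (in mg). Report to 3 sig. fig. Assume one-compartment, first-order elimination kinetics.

383 mg

To keep the same average steady-state level, dosing rate must scale with clearance.
CL ratio = 2.85 / 6.60 = 0.4318
New dose (same interval) = 887 × 0.4318 = 383.0 mg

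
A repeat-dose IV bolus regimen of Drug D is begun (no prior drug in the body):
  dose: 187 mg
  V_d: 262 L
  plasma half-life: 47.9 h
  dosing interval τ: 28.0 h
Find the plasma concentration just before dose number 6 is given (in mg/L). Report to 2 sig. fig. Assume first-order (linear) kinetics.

C₀ per dose = Dose / Vd = 187 / 262 = 0.7137 mg/L
k = ln2 / t½ = 0.693147 / 47.9 = 0.01447 h⁻¹
Fraction remaining after one interval: r = e^(−kτ) = e^(−0.01447 × 28.0) = 0.6669
Before dose 6, 5 doses have been given (aged 1τ, 2τ, 3τ, 4τ, 5τ).
C_trough = C₀ × (r + r² + … + r^5) = C₀ × r(1−r^5)/(1−r)
        = 0.7137 × 0.6669 × (1 − 0.1319) / (1 − 0.6669) = 1.240 mg/L

1.2 mg/L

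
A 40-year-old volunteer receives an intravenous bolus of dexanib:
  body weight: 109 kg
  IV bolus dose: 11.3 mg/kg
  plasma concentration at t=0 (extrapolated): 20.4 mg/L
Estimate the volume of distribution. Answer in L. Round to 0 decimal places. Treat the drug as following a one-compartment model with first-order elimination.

Dose = 11.3 × 109 = 1232 mg
Vd = Dose / C₀ = 1232 / 20.4 = 60.39 L

60 L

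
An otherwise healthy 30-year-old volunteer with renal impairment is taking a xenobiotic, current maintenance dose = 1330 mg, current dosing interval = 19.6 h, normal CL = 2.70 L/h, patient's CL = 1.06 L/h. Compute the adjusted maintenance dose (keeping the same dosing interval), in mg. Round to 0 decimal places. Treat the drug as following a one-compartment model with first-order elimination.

To keep the same average steady-state level, dosing rate must scale with clearance.
CL ratio = 1.06 / 2.70 = 0.3926
New dose (same interval) = 1330 × 0.3926 = 522.2 mg

522 mg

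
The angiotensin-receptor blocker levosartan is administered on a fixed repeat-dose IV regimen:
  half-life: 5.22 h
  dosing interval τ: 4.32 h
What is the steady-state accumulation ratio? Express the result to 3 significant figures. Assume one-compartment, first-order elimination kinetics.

k = ln2 / t½ = 0.693147 / 5.22 = 0.1328 h⁻¹
e^(−kτ) = e^(−0.1328 × 4.32) = 0.5634
Accumulation ratio R = 1 / (1 − e^(−kτ)) = 1 / (1 − 0.5634) = 2.290

2.29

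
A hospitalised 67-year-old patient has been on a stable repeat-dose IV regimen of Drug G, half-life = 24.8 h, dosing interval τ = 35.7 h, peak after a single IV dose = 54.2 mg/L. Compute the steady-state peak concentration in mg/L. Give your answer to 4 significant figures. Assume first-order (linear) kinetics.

85.85 mg/L

k = ln2 / t½ = 0.693147 / 24.8 = 0.02795 h⁻¹
e^(−kτ) = e^(−0.02795 × 35.7) = 0.3687
Accumulation ratio R = 1 / (1 − e^(−kτ)) = 1 / (1 − 0.3687) = 1.584
Steady-state peak = C₀ × R = 54.2 × 1.584 = 85.85 mg/L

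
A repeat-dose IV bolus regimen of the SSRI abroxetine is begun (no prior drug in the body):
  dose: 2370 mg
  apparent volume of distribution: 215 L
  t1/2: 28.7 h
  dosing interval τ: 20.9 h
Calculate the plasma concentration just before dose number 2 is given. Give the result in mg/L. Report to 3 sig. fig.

C₀ per dose = Dose / Vd = 2370 / 215 = 11.02 mg/L
k = ln2 / t½ = 0.693147 / 28.7 = 0.02415 h⁻¹
Fraction remaining after one interval: r = e^(−kτ) = e^(−0.02415 × 20.9) = 0.6037
Before dose 2, 1 dose has been given (aged 1τ).
C_trough = C₀ × r = 11.02 × 0.6037 = 6.653 mg/L

6.65 mg/L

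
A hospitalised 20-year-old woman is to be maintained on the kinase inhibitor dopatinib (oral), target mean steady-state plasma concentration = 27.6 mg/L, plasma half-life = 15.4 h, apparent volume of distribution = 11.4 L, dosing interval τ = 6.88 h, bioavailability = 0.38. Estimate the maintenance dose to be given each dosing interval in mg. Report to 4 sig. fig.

k = ln2 / t½ = 0.693147 / 15.4 = 0.04501 h⁻¹
CL = k × Vd = 0.04501 × 11.4 = 0.5131 L/h
At steady state, F × (Dose/τ) = Css × CL.
Dose = Css × CL × τ / F = 27.6 × 0.5131 × 6.88 / 0.38 = 256.4 mg

256.4 mg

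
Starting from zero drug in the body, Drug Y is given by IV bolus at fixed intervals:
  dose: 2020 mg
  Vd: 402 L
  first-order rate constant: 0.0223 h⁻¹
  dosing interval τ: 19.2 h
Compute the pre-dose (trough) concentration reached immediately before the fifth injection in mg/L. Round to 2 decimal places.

C₀ per dose = Dose / Vd = 2020 / 402 = 5.025 mg/L
Fraction remaining after one interval: r = e^(−kτ) = e^(−0.02230 × 19.2) = 0.6517
Before dose 5, 4 doses have been given (aged 1τ, 2τ, 3τ, 4τ).
C_trough = C₀ × (r + r² + … + r^4) = C₀ × r(1−r^4)/(1−r)
        = 5.025 × 0.6517 × (1 − 0.1804) / (1 − 0.6517) = 7.706 mg/L

7.71 mg/L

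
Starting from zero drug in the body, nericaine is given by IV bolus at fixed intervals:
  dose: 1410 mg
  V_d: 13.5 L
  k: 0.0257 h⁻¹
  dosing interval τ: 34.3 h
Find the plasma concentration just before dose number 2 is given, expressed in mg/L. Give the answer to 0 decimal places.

C₀ per dose = Dose / Vd = 1410 / 13.5 = 104.4 mg/L
Fraction remaining after one interval: r = e^(−kτ) = e^(−0.02570 × 34.3) = 0.4142
Before dose 2, 1 dose has been given (aged 1τ).
C_trough = C₀ × r = 104.4 × 0.4142 = 43.24 mg/L

43 mg/L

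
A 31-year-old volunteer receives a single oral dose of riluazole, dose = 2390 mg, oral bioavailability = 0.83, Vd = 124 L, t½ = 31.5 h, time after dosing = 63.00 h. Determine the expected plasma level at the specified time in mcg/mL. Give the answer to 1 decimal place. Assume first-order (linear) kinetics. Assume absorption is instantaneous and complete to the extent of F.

Amount reaching circulation = F × Dose = 0.83 × 2390 = 1984 mg
C₀ = F·Dose / Vd = 1984 / 124 = 16.00 mg/L
k = ln2 / t½ = 0.693147 / 31.5 = 0.02200 h⁻¹
t / t½ = 63.00 / 31.5 = 2 half-lives
C = C₀ × (1/2)^2 = 16.00 × 0.2500 = 4.000 mg/L
(4.000 mg/L = 4.000 mcg/mL)

4.0 mcg/mL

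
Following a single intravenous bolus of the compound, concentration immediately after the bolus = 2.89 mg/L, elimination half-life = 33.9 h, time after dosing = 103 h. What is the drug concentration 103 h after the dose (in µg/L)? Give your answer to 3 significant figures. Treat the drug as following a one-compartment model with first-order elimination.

352 µg/L

k = ln2 / t½ = 0.693147 / 33.9 = 0.02045 h⁻¹
C = C₀ · e^(−k·t) = 2.890 × e^(−0.02045 × 103)
  = 2.890 × 0.1217 = 0.3517 mg/L
Convert: 0.3517 mg/L × 1000 = 351.7 µg/L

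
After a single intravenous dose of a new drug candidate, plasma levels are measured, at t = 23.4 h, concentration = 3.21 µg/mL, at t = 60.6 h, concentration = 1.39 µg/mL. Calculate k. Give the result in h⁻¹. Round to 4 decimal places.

k = ln(C₁/C₂) / (t₂ − t₁) = ln(3.21/1.39) / (60.6 − 23.4)
  = 0.8370 / 37.20 = 0.02250 h⁻¹

0.0225 h⁻¹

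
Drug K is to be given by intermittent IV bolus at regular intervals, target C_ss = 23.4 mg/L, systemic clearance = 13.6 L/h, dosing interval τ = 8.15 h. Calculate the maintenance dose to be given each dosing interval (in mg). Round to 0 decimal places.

At steady state, Dose/τ = Css × CL.
Dose = Css × CL × τ = 23.4 × 13.60 × 8.15 = 2594 mg

2594 mg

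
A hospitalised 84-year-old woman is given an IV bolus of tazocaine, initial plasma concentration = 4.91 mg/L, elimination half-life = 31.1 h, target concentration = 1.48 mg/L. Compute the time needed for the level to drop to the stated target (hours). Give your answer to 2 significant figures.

54 h

k = ln2 / t½ = 0.693147 / 31.1 = 0.02229 h⁻¹
t = ln(C₀ / C) / k = ln(4.910 / 1.48) / 0.02229
  = ln(3.318) / 0.02229 = 1.199 / 0.02229 = 53.79 h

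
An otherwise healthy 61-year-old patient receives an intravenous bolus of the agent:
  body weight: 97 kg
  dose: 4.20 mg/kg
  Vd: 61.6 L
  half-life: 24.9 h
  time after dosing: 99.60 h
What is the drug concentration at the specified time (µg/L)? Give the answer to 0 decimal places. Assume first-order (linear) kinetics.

Total dose = 4.20 × 97 = 407.4 mg
C₀ = Dose / Vd = 407.4 / 61.6 = 6.614 mg/L
k = ln2 / t½ = 0.693147 / 24.9 = 0.02784 h⁻¹
t / t½ = 99.60 / 24.9 = 4 half-lives
C = C₀ × (1/2)^4 = 6.614 × 0.06250 = 0.4134 mg/L
Convert: 0.4134 mg/L × 1000 = 413.4 µg/L

413 µg/L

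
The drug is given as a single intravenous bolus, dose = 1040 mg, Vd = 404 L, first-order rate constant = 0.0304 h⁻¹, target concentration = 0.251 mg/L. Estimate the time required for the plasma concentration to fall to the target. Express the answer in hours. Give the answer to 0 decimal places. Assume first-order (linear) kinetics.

77 h

C₀ = Dose / Vd = 1040 / 404 = 2.574 mg/L
t = ln(C₀ / C) / k = ln(2.574 / 0.251) / 0.03040
  = ln(10.25) / 0.03040 = 2.327 / 0.03040 = 76.55 h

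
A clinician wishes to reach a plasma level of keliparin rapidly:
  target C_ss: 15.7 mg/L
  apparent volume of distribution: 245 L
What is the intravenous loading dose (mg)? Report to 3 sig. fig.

3850 mg

LD = Css × Vd = 15.7 × 245 = 3847 mg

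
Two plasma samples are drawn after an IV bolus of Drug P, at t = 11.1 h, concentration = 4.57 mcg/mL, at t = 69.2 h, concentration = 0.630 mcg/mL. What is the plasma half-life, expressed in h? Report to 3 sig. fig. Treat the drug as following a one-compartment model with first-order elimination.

20.3 h

k = ln(C₁/C₂) / (t₂ − t₁) = ln(4.57/0.630) / (69.2 − 11.1)
  = 1.982 / 58.10 = 0.03411 h⁻¹
t½ = ln2 / k = 0.693147 / 0.03411 = 20.32 h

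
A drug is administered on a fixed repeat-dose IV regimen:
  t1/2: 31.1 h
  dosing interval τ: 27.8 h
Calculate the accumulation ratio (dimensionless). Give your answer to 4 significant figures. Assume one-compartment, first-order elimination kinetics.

k = ln2 / t½ = 0.693147 / 31.1 = 0.02229 h⁻¹
e^(−kτ) = e^(−0.02229 × 27.8) = 0.5381
Accumulation ratio R = 1 / (1 − e^(−kτ)) = 1 / (1 − 0.5381) = 2.165

2.165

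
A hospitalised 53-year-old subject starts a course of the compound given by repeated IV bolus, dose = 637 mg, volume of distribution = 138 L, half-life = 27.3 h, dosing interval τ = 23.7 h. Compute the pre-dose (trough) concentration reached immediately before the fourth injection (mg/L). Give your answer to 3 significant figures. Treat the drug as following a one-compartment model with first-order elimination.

4.67 mg/L

C₀ per dose = Dose / Vd = 637 / 138 = 4.616 mg/L
k = ln2 / t½ = 0.693147 / 27.3 = 0.02539 h⁻¹
Fraction remaining after one interval: r = e^(−kτ) = e^(−0.02539 × 23.7) = 0.5479
Before dose 4, 3 doses have been given (aged 1τ, 2τ, 3τ).
C_trough = C₀ × (r + r² + … + r^3) = C₀ × r(1−r^3)/(1−r)
        = 4.616 × 0.5479 × (1 − 0.1645) / (1 − 0.5479) = 4.674 mg/L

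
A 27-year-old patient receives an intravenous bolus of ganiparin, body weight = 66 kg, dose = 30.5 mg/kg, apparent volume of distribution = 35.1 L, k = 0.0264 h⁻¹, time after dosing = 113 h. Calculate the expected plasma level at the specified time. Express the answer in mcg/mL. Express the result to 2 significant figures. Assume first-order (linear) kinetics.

2.9 mcg/mL

Total dose = 30.5 × 66 = 2013 mg
C₀ = Dose / Vd = 2013 / 35.1 = 57.35 mg/L
C = C₀ · e^(−k·t) = 57.35 × e^(−0.02640 × 113)
  = 57.35 × 0.05063 = 2.904 mg/L
(2.904 mg/L = 2.904 mcg/mL)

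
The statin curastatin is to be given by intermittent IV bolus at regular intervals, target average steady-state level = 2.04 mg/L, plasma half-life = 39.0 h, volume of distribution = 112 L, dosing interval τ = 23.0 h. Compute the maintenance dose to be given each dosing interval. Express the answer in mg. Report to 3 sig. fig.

k = ln2 / t½ = 0.693147 / 39.0 = 0.01777 h⁻¹
CL = k × Vd = 0.01777 × 112 = 1.990 L/h
At steady state, Dose/τ = Css × CL.
Dose = Css × CL × τ = 2.04 × 1.990 × 23.0 = 93.37 mg

93.4 mg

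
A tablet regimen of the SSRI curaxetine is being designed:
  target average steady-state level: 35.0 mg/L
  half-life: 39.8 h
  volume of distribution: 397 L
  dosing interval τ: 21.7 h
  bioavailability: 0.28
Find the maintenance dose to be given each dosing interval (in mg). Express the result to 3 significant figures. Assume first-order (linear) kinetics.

18800 mg

k = ln2 / t½ = 0.693147 / 39.8 = 0.01742 h⁻¹
CL = k × Vd = 0.01742 × 397 = 6.916 L/h
At steady state, F × (Dose/τ) = Css × CL.
Dose = Css × CL × τ / F = 35.0 × 6.916 × 21.7 / 0.28 = 18760 mg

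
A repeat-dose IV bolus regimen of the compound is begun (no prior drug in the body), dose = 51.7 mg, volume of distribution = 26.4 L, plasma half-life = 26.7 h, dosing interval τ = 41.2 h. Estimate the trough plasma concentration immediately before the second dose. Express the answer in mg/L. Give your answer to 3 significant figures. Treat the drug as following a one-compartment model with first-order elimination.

0.672 mg/L

C₀ per dose = Dose / Vd = 51.7 / 26.4 = 1.958 mg/L
k = ln2 / t½ = 0.693147 / 26.7 = 0.02596 h⁻¹
Fraction remaining after one interval: r = e^(−kτ) = e^(−0.02596 × 41.2) = 0.3432
Before dose 2, 1 dose has been given (aged 1τ).
C_trough = C₀ × r = 1.958 × 0.3432 = 0.6720 mg/L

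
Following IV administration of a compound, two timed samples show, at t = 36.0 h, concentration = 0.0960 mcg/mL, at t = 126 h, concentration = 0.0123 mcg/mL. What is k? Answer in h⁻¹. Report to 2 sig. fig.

k = ln(C₁/C₂) / (t₂ − t₁) = ln(0.0960/0.0123) / (126 − 36.0)
  = 2.055 / 90.00 = 0.02283 h⁻¹

0.023 h⁻¹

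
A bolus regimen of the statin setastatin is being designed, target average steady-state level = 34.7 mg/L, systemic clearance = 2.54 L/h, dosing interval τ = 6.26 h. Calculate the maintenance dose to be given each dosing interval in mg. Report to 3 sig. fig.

At steady state, Dose/τ = Css × CL.
Dose = Css × CL × τ = 34.7 × 2.540 × 6.26 = 551.7 mg

552 mg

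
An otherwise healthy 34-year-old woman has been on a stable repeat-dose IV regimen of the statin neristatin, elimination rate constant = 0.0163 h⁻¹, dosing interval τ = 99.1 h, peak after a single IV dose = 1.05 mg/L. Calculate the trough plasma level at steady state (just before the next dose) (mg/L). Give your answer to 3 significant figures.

0.261 mg/L

e^(−kτ) = e^(−0.01630 × 99.1) = 0.1988
Accumulation ratio R = 1 / (1 − e^(−kτ)) = 1 / (1 − 0.1988) = 1.248
Steady-state trough = C₀ × R × e^(−kτ) = 1.05 × 1.248 × 0.1988 = 0.2605 mg/L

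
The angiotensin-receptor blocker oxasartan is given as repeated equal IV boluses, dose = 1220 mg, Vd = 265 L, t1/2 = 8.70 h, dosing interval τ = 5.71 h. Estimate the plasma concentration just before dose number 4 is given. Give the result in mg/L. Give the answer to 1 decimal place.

6.0 mg/L

C₀ per dose = Dose / Vd = 1220 / 265 = 4.604 mg/L
k = ln2 / t½ = 0.693147 / 8.70 = 0.07967 h⁻¹
Fraction remaining after one interval: r = e^(−kτ) = e^(−0.07967 × 5.71) = 0.6345
Before dose 4, 3 doses have been given (aged 1τ, 2τ, 3τ).
C_trough = C₀ × (r + r² + … + r^3) = C₀ × r(1−r^3)/(1−r)
        = 4.604 × 0.6345 × (1 − 0.2554) / (1 − 0.6345) = 5.951 mg/L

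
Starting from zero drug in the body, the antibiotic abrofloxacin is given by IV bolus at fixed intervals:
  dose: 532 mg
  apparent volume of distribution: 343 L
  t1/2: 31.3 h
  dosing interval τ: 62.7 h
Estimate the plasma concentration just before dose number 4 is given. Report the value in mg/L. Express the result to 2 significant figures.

C₀ per dose = Dose / Vd = 532 / 343 = 1.551 mg/L
k = ln2 / t½ = 0.693147 / 31.3 = 0.02215 h⁻¹
Fraction remaining after one interval: r = e^(−kτ) = e^(−0.02215 × 62.7) = 0.2494
Before dose 4, 3 doses have been given (aged 1τ, 2τ, 3τ).
C_trough = C₀ × (r + r² + … + r^3) = C₀ × r(1−r^3)/(1−r)
        = 1.551 × 0.2494 × (1 − 0.01551) / (1 − 0.2494) = 0.5074 mg/L

0.51 mg/L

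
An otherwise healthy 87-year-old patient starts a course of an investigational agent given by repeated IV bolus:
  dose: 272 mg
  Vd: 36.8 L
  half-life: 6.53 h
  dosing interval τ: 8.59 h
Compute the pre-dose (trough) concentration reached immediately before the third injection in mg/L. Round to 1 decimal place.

4.2 mg/L

C₀ per dose = Dose / Vd = 272 / 36.8 = 7.391 mg/L
k = ln2 / t½ = 0.693147 / 6.53 = 0.1061 h⁻¹
Fraction remaining after one interval: r = e^(−kτ) = e^(−0.1061 × 8.59) = 0.4020
Before dose 3, 2 doses have been given (aged 1τ, 2τ).
C_trough = C₀ × (r + r²) = 7.391 × (0.4020 + 0.1616) = 4.166 mg/L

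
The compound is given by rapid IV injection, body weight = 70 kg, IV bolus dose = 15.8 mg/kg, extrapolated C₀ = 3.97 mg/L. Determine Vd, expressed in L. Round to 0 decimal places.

Dose = 15.8 × 70 = 1106 mg
Vd = Dose / C₀ = 1106 / 3.97 = 278.6 L

279 L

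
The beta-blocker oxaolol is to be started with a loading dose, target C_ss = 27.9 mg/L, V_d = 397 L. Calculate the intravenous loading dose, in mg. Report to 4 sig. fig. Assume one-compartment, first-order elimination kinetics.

11080 mg

LD = Css × Vd = 27.9 × 397 = 11080 mg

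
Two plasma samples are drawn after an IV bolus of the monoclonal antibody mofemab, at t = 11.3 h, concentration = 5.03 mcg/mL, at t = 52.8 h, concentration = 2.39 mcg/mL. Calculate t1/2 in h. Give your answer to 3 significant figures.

38.7 h

k = ln(C₁/C₂) / (t₂ − t₁) = ln(5.03/2.39) / (52.8 − 11.3)
  = 0.7441 / 41.50 = 0.01793 h⁻¹
t½ = ln2 / k = 0.693147 / 0.01793 = 38.66 h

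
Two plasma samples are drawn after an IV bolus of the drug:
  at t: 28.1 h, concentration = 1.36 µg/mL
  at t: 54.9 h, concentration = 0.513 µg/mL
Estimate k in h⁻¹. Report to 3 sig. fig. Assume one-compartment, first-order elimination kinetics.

k = ln(C₁/C₂) / (t₂ − t₁) = ln(1.36/0.513) / (54.9 − 28.1)
  = 0.9750 / 26.80 = 0.03638 h⁻¹

0.0364 h⁻¹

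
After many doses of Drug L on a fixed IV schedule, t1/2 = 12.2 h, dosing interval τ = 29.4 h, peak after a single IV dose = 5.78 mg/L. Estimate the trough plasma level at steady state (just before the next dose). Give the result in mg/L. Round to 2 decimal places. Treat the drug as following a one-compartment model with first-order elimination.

1.34 mg/L

k = ln2 / t½ = 0.693147 / 12.2 = 0.05682 h⁻¹
e^(−kτ) = e^(−0.05682 × 29.4) = 0.1882
Accumulation ratio R = 1 / (1 − e^(−kτ)) = 1 / (1 − 0.1882) = 1.232
Steady-state trough = C₀ × R × e^(−kτ) = 5.78 × 1.232 × 0.1882 = 1.340 mg/L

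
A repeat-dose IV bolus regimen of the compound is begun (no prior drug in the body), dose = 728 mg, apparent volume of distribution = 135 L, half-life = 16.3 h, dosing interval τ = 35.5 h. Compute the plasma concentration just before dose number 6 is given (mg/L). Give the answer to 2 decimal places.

1.53 mg/L

C₀ per dose = Dose / Vd = 728 / 135 = 5.393 mg/L
k = ln2 / t½ = 0.693147 / 16.3 = 0.04252 h⁻¹
Fraction remaining after one interval: r = e^(−kτ) = e^(−0.04252 × 35.5) = 0.2210
Before dose 6, 5 doses have been given (aged 1τ, 2τ, 3τ, 4τ, 5τ).
C_trough = C₀ × (r + r² + … + r^5) = C₀ × r(1−r^5)/(1−r)
        = 5.393 × 0.2210 × (1 − 0.0005272) / (1 − 0.2210) = 1.529 mg/L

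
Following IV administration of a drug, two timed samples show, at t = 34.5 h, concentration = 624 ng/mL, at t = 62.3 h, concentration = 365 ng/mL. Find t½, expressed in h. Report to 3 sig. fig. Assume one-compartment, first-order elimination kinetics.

35.9 h

k = ln(C₁/C₂) / (t₂ − t₁) = ln(624/365) / (62.3 − 34.5)
  = 0.5363 / 27.80 = 0.01929 h⁻¹
t½ = ln2 / k = 0.693147 / 0.01929 = 35.93 h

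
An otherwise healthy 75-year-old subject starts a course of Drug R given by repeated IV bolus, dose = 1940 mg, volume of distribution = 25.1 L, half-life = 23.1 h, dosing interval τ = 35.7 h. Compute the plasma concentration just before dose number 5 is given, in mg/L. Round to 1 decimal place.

C₀ per dose = Dose / Vd = 1940 / 25.1 = 77.29 mg/L
k = ln2 / t½ = 0.693147 / 23.1 = 0.03001 h⁻¹
Fraction remaining after one interval: r = e^(−kτ) = e^(−0.03001 × 35.7) = 0.3425
Before dose 5, 4 doses have been given (aged 1τ, 2τ, 3τ, 4τ).
C_trough = C₀ × (r + r² + … + r^4) = C₀ × r(1−r^4)/(1−r)
        = 77.29 × 0.3425 × (1 − 0.01376) / (1 − 0.3425) = 39.71 mg/L

39.7 mg/L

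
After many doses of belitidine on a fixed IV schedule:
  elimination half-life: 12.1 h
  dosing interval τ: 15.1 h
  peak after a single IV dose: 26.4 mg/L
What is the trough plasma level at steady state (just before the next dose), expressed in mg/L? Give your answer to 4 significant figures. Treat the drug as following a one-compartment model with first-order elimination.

19.20 mg/L

k = ln2 / t½ = 0.693147 / 12.1 = 0.05728 h⁻¹
e^(−kτ) = e^(−0.05728 × 15.1) = 0.4211
Accumulation ratio R = 1 / (1 − e^(−kτ)) = 1 / (1 − 0.4211) = 1.727
Steady-state trough = C₀ × R × e^(−kτ) = 26.4 × 1.727 × 0.4211 = 19.20 mg/L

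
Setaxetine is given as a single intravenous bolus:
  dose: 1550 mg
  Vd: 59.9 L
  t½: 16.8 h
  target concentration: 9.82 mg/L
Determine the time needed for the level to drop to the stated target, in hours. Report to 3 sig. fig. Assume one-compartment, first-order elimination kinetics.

23.5 h

C₀ = Dose / Vd = 1550 / 59.9 = 25.88 mg/L
k = ln2 / t½ = 0.693147 / 16.8 = 0.04126 h⁻¹
t = ln(C₀ / C) / k = ln(25.88 / 9.82) / 0.04126
  = ln(2.635) / 0.04126 = 0.9689 / 0.04126 = 23.48 h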